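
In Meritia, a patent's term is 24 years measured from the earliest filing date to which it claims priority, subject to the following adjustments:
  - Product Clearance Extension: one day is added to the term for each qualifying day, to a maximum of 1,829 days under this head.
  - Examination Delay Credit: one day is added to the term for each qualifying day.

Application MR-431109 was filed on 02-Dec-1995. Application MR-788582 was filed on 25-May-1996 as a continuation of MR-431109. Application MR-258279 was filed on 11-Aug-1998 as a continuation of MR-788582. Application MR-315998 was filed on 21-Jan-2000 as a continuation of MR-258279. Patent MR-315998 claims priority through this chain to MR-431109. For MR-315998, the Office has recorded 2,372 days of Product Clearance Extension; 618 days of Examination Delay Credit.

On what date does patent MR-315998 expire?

August 14, 2026

Earliest priority filing: 2 December 1995.
Base term: 2 December 1995 + 24 years → 2 December 2019.
Product Clearance Extension: 2372 days claimed exceeds the 1829-day cap, so +1829 days → 4 December 2024.
Examination Delay Credit: +618 days → 14 August 2026.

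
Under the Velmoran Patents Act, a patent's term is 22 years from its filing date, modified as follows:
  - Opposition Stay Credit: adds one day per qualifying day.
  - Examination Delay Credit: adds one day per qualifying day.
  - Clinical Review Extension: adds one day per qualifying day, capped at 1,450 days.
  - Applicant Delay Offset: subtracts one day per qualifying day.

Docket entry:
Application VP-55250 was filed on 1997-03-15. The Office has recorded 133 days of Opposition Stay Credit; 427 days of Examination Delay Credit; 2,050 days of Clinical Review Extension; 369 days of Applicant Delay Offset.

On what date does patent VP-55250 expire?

Base term: filing date + 22 years → 15 March 2019.
Opposition Stay Credit: +133 days → 26 July 2019.
Examination Delay Credit: +427 days → 25 September 2020.
Clinical Review Extension: 2050 days claimed exceeds the 1450-day cap, so +1450 days → 14 September 2024.
Applicant Delay Offset: −369 days → 11 September 2023.

September 11, 2023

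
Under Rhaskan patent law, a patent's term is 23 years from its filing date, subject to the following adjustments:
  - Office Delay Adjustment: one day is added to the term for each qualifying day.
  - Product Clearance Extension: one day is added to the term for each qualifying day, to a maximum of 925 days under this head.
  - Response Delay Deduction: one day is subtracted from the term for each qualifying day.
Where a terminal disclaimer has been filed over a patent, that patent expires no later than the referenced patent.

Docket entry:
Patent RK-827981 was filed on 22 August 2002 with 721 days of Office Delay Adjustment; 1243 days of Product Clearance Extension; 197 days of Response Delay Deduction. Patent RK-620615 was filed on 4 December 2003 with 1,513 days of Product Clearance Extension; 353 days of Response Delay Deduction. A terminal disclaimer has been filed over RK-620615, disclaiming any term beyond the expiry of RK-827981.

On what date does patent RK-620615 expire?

June 28, 2028

Natural term of RK-620615:
  Base: filing + 23 years → 4 December 2026.
  Product Clearance Extension: 1513 days claimed exceeds the 925-day cap, so +925 days → 16 June 2029.
  Response Delay Deduction: −353 days → 28 June 2028.
Expiry of referenced patent RK-827981:
  Base: filing + 23 years → 22 August 2025.
  Office Delay Adjustment: +721 days → 13 August 2027.
  Product Clearance Extension: 1243 days claimed exceeds the 925-day cap, so +925 days → 23 February 2030.
  Response Delay Deduction: −197 days → 10 August 2029.
Terminal disclaimer: RK-620615 expires on the earlier of 28 June 2028 and 10 August 2029.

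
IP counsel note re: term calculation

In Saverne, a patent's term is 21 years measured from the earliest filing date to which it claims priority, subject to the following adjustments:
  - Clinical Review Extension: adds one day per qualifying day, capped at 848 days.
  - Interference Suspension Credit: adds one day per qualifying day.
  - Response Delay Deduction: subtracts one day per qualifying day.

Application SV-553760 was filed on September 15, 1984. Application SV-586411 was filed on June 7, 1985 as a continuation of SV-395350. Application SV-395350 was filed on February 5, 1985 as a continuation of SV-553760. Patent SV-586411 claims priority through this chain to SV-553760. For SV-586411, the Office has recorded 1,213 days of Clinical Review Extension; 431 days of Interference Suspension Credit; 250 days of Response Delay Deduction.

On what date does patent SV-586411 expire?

July 10, 2008

Earliest priority filing: 15 September 1984.
Base term: 15 September 1984 + 21 years → 15 September 2005.
Clinical Review Extension: 1213 days claimed exceeds the 848-day cap, so +848 days → 11 January 2008.
Interference Suspension Credit: +431 days → 17 March 2009.
Response Delay Deduction: −250 days → 10 July 2008.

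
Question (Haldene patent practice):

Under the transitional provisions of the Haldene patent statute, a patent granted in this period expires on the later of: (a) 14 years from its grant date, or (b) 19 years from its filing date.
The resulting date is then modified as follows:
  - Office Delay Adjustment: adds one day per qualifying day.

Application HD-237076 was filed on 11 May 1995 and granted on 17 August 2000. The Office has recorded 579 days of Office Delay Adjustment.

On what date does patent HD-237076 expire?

2016-03-18

(a) grant + 14 years → 17 August 2014.
(b) filing + 19 years → 11 May 2014.
Later of the two: 17 August 2014.
Office Delay Adjustment: +579 days → 18 March 2016.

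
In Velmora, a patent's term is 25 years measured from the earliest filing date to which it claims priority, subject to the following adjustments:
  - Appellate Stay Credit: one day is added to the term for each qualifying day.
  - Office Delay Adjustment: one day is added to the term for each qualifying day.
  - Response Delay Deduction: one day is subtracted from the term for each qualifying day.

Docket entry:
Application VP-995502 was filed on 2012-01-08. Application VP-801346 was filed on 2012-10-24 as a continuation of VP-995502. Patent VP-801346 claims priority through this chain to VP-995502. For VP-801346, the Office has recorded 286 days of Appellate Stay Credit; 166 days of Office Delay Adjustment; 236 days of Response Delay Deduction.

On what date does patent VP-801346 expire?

Earliest priority filing: 8 January 2012.
Base term: 8 January 2012 + 25 years → 8 January 2037.
Appellate Stay Credit: +286 days → 21 October 2037.
Office Delay Adjustment: +166 days → 5 April 2038.
Response Delay Deduction: −236 days → 12 August 2037.

August 12, 2037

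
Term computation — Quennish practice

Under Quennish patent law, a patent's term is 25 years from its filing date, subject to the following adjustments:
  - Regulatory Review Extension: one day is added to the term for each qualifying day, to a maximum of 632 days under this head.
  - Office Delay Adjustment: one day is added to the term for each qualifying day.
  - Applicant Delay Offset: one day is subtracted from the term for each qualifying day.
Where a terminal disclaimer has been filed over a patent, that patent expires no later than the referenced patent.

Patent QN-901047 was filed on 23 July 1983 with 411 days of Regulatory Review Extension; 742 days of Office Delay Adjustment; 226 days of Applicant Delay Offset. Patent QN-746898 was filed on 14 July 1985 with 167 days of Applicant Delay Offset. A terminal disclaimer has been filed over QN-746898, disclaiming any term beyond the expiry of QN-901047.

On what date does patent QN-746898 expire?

2010-01-28

Natural term of QN-746898:
  Base: filing + 25 years → 14 July 2010.
  Applicant Delay Offset: −167 days → 28 January 2010.
Expiry of referenced patent QN-901047:
  Base: filing + 25 years → 23 July 2008.
  Regulatory Review Extension: 411 days (within the 632-day cap) → +411 days → 7 September 2009.
  Office Delay Adjustment: +742 days → 19 September 2011.
  Applicant Delay Offset: −226 days → 5 February 2011.
Terminal disclaimer: QN-746898 expires on the earlier of 28 January 2010 and 5 February 2011.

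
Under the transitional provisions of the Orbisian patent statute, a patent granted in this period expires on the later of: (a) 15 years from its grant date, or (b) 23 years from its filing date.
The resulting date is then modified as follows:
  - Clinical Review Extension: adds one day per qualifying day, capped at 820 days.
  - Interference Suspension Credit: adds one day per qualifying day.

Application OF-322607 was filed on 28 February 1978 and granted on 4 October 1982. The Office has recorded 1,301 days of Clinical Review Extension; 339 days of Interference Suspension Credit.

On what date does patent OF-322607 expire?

(a) grant + 15 years → 4 October 1997.
(b) filing + 23 years → 28 February 2001.
Later of the two: 28 February 2001.
Clinical Review Extension: 1301 days claimed exceeds the 820-day cap, so +820 days → 29 May 2003.
Interference Suspension Credit: +339 days → 2 May 2004.

May 2, 2004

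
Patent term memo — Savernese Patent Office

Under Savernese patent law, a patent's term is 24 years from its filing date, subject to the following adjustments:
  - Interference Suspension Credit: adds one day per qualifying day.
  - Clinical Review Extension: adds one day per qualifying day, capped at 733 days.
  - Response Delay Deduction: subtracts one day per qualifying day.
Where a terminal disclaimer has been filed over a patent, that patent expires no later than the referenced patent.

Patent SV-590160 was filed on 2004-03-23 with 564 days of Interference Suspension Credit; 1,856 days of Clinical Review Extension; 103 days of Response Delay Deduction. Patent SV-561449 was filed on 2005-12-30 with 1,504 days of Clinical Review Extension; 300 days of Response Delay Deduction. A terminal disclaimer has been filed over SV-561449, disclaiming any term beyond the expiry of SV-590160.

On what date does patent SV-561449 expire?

2031-03-08

Natural term of SV-561449:
  Base: filing + 24 years → 30 December 2029.
  Clinical Review Extension: 1504 days claimed exceeds the 733-day cap, so +733 days → 2 January 2032.
  Response Delay Deduction: −300 days → 8 March 2031.
Expiry of referenced patent SV-590160:
  Base: filing + 24 years → 23 March 2028.
  Interference Suspension Credit: +564 days → 8 October 2029.
  Clinical Review Extension: 1856 days claimed exceeds the 733-day cap, so +733 days → 11 October 2031.
  Response Delay Deduction: −103 days → 30 June 2031.
Terminal disclaimer: SV-561449 expires on the earlier of 8 March 2031 and 30 June 2031.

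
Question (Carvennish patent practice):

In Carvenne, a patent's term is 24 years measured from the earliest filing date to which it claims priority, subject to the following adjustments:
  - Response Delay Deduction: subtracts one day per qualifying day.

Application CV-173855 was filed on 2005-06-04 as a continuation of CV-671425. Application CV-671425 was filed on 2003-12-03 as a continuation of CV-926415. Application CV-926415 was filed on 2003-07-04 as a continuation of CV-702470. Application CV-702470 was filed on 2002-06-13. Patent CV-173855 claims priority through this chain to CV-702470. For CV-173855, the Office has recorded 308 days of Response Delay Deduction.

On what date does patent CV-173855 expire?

Earliest priority filing: 13 June 2002.
Base term: 13 June 2002 + 24 years → 13 June 2026.
Response Delay Deduction: −308 days → 9 August 2025.

2025-08-09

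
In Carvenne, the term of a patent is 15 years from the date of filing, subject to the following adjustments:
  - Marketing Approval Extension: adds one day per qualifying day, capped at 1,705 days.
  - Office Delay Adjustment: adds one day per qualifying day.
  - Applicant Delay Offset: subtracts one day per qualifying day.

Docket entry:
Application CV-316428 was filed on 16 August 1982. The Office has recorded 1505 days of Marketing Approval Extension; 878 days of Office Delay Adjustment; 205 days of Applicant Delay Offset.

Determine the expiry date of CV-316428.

2003-08-03

Base term: filing date + 15 years → 16 August 1997.
Marketing Approval Extension: 1505 days (within the 1705-day cap) → +1505 days → 29 September 2001.
Office Delay Adjustment: +878 days → 24 February 2004.
Applicant Delay Offset: −205 days → 3 August 2003.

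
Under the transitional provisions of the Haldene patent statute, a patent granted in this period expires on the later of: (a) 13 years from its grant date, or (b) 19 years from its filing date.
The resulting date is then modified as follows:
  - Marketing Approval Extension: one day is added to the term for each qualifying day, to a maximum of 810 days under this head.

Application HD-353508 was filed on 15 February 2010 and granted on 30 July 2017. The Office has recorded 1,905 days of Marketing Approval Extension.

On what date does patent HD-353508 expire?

(a) grant + 13 years → 30 July 2030.
(b) filing + 19 years → 15 February 2029.
Later of the two: 30 July 2030.
Marketing Approval Extension: 1905 days claimed exceeds the 810-day cap, so +810 days → 17 October 2032.

2032-10-17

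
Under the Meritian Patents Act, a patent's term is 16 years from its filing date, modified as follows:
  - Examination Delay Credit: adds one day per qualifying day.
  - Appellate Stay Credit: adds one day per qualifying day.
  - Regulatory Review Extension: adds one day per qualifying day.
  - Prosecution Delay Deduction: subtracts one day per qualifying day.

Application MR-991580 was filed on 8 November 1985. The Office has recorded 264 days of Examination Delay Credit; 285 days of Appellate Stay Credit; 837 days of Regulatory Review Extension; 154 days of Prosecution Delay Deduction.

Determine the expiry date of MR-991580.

2005-03-24

Base term: filing date + 16 years → 8 November 2001.
Examination Delay Credit: +264 days → 30 July 2002.
Appellate Stay Credit: +285 days → 11 May 2003.
Regulatory Review Extension: +837 days → 25 August 2005.
Prosecution Delay Deduction: −154 days → 24 March 2005.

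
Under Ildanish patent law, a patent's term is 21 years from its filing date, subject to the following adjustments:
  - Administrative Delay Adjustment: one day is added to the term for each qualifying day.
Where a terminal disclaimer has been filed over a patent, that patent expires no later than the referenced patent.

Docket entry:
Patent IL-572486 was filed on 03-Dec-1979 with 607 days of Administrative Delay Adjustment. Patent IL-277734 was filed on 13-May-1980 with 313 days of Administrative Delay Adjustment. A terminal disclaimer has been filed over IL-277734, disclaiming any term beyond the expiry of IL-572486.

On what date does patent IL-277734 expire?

2002-03-22

Natural term of IL-277734:
  Base: filing + 21 years → 13 May 2001.
  Administrative Delay Adjustment: +313 days → 22 March 2002.
Expiry of referenced patent IL-572486:
  Base: filing + 21 years → 3 December 2000.
  Administrative Delay Adjustment: +607 days → 2 August 2002.
Terminal disclaimer: IL-277734 expires on the earlier of 22 March 2002 and 2 August 2002.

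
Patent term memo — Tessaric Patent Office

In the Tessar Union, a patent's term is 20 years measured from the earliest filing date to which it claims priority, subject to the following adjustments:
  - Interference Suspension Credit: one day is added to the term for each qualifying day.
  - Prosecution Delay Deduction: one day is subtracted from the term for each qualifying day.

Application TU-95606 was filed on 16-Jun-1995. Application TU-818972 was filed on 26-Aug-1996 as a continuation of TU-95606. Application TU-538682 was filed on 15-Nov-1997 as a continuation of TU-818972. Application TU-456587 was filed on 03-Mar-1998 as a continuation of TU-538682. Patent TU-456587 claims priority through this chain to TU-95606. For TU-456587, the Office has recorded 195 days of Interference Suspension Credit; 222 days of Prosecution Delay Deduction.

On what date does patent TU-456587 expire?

Earliest priority filing: 16 June 1995.
Base term: 16 June 1995 + 20 years → 16 June 2015.
Interference Suspension Credit: +195 days → 28 December 2015.
Prosecution Delay Deduction: −222 days → 20 May 2015.

2015-05-20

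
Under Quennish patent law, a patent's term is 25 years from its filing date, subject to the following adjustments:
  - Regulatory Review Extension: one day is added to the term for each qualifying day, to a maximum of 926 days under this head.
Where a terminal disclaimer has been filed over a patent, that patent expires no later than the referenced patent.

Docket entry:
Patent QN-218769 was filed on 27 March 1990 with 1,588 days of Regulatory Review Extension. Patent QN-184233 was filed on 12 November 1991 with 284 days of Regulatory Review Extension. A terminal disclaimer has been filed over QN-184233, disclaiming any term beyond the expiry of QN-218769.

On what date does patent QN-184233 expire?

August 23, 2017

Natural term of QN-184233:
  Base: filing + 25 years → 12 November 2016.
  Regulatory Review Extension: 284 days (within the 926-day cap) → +284 days → 23 August 2017.
Expiry of referenced patent QN-218769:
  Base: filing + 25 years → 27 March 2015.
  Regulatory Review Extension: 1588 days claimed exceeds the 926-day cap, so +926 days → 8 October 2017.
Terminal disclaimer: QN-184233 expires on the earlier of 23 August 2017 and 8 October 2017.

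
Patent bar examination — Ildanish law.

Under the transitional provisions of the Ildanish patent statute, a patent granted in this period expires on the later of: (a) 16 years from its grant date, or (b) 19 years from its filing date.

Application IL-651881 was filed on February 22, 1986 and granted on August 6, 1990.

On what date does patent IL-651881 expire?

(a) grant + 16 years → 6 August 2006.
(b) filing + 19 years → 22 February 2005.
Later of the two: 6 August 2006.

August 6, 2006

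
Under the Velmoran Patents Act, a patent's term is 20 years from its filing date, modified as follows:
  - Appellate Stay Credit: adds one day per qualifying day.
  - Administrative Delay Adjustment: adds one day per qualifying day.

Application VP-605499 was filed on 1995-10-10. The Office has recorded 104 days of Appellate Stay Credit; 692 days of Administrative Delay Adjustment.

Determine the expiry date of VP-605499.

Base term: filing date + 20 years → 10 October 2015.
Appellate Stay Credit: +104 days → 22 January 2016.
Administrative Delay Adjustment: +692 days → 14 December 2017.

December 14, 2017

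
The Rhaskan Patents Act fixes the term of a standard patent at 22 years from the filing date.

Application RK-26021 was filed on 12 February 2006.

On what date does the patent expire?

2028-02-12

Filing date + 22 years → 12 February 2028.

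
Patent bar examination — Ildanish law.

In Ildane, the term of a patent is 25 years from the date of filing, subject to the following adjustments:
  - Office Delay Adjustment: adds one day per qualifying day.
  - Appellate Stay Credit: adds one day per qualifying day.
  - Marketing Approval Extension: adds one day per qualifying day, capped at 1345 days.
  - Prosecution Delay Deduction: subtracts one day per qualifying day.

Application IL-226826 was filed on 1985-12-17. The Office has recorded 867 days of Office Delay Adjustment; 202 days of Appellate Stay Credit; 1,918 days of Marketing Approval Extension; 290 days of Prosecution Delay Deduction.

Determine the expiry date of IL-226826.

Base term: filing date + 25 years → 17 December 2010.
Office Delay Adjustment: +867 days → 2 May 2013.
Appellate Stay Credit: +202 days → 20 November 2013.
Marketing Approval Extension: 1918 days claimed exceeds the 1345-day cap, so +1345 days → 27 July 2017.
Prosecution Delay Deduction: −290 days → 10 October 2016.

2016-10-10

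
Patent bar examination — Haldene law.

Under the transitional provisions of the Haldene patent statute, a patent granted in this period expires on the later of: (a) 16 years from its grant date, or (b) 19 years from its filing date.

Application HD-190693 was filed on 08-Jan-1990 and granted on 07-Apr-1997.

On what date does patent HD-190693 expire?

(a) grant + 16 years → 7 April 2013.
(b) filing + 19 years → 8 January 2009.
Later of the two: 7 April 2013.

2013-04-07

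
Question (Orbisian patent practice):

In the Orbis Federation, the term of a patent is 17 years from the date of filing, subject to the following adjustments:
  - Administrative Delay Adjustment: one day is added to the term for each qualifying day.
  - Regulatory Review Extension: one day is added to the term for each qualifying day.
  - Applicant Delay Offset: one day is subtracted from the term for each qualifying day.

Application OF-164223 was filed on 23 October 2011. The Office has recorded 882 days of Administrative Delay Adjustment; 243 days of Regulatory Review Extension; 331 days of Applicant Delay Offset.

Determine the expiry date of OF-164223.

Base term: filing date + 17 years → 23 October 2028.
Administrative Delay Adjustment: +882 days → 24 March 2031.
Regulatory Review Extension: +243 days → 22 November 2031.
Applicant Delay Offset: −331 days → 26 December 2030.

2030-12-26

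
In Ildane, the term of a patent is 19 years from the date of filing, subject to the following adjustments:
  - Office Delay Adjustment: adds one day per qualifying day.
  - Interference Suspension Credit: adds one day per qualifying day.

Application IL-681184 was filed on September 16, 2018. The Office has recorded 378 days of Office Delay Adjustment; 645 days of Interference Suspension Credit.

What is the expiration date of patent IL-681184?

2040-07-05

Base term: filing date + 19 years → 16 September 2037.
Office Delay Adjustment: +378 days → 29 September 2038.
Interference Suspension Credit: +645 days → 5 July 2040.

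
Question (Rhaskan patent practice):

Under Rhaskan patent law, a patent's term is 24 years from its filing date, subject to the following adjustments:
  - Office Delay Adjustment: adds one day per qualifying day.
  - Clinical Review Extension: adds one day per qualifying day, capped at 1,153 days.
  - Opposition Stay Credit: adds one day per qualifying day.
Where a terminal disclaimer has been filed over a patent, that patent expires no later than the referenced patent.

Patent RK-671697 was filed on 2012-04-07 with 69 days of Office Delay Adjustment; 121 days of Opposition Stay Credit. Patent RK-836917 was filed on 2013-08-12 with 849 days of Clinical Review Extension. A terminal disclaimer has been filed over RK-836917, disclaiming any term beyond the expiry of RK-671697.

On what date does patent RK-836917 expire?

2036-10-14

Natural term of RK-836917:
  Base: filing + 24 years → 12 August 2037.
  Clinical Review Extension: 849 days (within the 1153-day cap) → +849 days → 9 December 2039.
Expiry of referenced patent RK-671697:
  Base: filing + 24 years → 7 April 2036.
  Office Delay Adjustment: +69 days → 15 June 2036.
  Opposition Stay Credit: +121 days → 14 October 2036.
Terminal disclaimer: RK-836917 expires on the earlier of 9 December 2039 and 14 October 2036.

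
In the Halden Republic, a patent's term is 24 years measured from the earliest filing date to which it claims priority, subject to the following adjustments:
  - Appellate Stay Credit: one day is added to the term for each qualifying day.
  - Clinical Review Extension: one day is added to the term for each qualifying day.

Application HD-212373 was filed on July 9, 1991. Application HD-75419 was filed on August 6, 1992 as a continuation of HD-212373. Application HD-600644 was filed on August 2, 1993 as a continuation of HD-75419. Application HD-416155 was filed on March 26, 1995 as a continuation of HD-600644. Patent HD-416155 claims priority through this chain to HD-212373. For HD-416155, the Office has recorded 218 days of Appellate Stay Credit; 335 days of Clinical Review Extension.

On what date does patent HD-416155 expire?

Earliest priority filing: 9 July 1991.
Base term: 9 July 1991 + 24 years → 9 July 2015.
Appellate Stay Credit: +218 days → 12 February 2016.
Clinical Review Extension: +335 days → 12 January 2017.

2017-01-12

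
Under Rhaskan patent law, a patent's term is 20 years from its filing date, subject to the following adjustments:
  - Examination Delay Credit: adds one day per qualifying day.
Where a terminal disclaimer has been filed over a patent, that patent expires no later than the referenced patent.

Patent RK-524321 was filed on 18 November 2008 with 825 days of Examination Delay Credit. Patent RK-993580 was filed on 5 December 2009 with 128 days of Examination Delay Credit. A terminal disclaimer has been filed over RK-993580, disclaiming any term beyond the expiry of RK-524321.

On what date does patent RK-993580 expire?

2030-04-12

Natural term of RK-993580:
  Base: filing + 20 years → 5 December 2029.
  Examination Delay Credit: +128 days → 12 April 2030.
Expiry of referenced patent RK-524321:
  Base: filing + 20 years → 18 November 2028.
  Examination Delay Credit: +825 days → 21 February 2031.
Terminal disclaimer: RK-993580 expires on the earlier of 12 April 2030 and 21 February 2031.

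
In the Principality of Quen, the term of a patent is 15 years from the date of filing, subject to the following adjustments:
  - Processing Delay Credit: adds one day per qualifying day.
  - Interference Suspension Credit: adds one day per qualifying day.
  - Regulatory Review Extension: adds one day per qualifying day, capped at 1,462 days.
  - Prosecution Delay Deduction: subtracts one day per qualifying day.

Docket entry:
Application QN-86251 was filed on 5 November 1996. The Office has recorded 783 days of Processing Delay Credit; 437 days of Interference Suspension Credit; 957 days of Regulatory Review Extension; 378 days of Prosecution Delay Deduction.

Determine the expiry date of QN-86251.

Base term: filing date + 15 years → 5 November 2011.
Processing Delay Credit: +783 days → 27 December 2013.
Interference Suspension Credit: +437 days → 9 March 2015.
Regulatory Review Extension: 957 days (within the 1462-day cap) → +957 days → 21 October 2017.
Prosecution Delay Deduction: −378 days → 8 October 2016.

2016-10-08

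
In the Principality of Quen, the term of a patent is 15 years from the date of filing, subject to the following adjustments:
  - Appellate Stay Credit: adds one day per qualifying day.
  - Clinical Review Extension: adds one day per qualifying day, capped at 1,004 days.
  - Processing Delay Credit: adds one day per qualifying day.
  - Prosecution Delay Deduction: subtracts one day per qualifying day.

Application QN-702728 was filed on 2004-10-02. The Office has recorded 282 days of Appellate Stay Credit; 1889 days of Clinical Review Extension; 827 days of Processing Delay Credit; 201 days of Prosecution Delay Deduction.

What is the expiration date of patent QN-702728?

December 26, 2024

Base term: filing date + 15 years → 2 October 2019.
Appellate Stay Credit: +282 days → 10 July 2020.
Clinical Review Extension: 1889 days claimed exceeds the 1004-day cap, so +1004 days → 10 April 2023.
Processing Delay Credit: +827 days → 15 July 2025.
Prosecution Delay Deduction: −201 days → 26 December 2024.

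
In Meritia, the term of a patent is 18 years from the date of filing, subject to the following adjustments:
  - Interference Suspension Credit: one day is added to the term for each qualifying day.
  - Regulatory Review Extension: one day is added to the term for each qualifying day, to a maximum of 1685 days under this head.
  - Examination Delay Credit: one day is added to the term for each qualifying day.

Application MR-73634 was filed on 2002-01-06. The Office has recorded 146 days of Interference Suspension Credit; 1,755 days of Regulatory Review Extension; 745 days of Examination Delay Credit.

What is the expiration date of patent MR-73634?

January 25, 2027

Base term: filing date + 18 years → 6 January 2020.
Interference Suspension Credit: +146 days → 31 May 2020.
Regulatory Review Extension: 1755 days claimed exceeds the 1685-day cap, so +1685 days → 10 January 2025.
Examination Delay Credit: +745 days → 25 January 2027.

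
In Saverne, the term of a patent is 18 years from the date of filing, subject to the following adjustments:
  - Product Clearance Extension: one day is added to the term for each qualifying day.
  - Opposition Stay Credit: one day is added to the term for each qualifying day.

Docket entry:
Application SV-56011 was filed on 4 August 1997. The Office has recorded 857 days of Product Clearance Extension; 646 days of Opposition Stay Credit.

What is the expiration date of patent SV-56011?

Base term: filing date + 18 years → 4 August 2015.
Product Clearance Extension: +857 days → 8 December 2017.
Opposition Stay Credit: +646 days → 15 September 2019.

2019-09-15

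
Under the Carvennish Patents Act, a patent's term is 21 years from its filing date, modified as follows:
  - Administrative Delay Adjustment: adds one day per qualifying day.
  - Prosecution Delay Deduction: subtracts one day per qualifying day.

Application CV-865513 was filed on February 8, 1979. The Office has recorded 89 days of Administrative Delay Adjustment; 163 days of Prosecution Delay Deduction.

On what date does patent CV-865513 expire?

Base term: filing date + 21 years → 8 February 2000.
Administrative Delay Adjustment: +89 days → 7 May 2000.
Prosecution Delay Deduction: −163 days → 26 November 1999.

November 26, 1999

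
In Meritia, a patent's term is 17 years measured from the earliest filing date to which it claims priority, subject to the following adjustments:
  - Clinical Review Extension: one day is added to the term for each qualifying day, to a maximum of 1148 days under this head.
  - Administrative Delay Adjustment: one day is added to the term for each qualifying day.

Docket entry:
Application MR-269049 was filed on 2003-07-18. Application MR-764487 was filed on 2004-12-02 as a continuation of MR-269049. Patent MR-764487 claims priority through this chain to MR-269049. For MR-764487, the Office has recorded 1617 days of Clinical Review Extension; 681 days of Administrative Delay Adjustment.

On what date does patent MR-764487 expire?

July 21, 2025

Earliest priority filing: 18 July 2003.
Base term: 18 July 2003 + 17 years → 18 July 2020.
Clinical Review Extension: 1617 days claimed exceeds the 1148-day cap, so +1148 days → 9 September 2023.
Administrative Delay Adjustment: +681 days → 21 July 2025.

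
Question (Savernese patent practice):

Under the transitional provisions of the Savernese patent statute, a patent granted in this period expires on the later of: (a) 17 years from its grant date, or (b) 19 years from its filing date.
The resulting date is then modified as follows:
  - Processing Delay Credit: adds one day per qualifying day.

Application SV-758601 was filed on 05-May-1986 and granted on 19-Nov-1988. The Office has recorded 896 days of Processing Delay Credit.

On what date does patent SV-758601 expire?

2008-05-03

(a) grant + 17 years → 19 November 2005.
(b) filing + 19 years → 5 May 2005.
Later of the two: 19 November 2005.
Processing Delay Credit: +896 days → 3 May 2008.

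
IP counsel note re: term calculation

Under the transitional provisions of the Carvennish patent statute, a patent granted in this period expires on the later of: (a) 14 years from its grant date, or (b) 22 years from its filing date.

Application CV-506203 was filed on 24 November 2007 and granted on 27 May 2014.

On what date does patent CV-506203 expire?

November 24, 2029

(a) grant + 14 years → 27 May 2028.
(b) filing + 22 years → 24 November 2029.
Later of the two: 24 November 2029.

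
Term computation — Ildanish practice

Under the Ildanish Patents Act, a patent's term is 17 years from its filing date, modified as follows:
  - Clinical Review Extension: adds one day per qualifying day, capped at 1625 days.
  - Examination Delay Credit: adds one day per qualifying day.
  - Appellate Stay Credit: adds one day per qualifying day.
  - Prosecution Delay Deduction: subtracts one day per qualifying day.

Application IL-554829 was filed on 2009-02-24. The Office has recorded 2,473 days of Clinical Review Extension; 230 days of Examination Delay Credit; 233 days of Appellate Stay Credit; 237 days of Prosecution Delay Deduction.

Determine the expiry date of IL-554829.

March 21, 2031

Base term: filing date + 17 years → 24 February 2026.
Clinical Review Extension: 2473 days claimed exceeds the 1625-day cap, so +1625 days → 7 August 2030.
Examination Delay Credit: +230 days → 25 March 2031.
Appellate Stay Credit: +233 days → 13 November 2031.
Prosecution Delay Deduction: −237 days → 21 March 2031.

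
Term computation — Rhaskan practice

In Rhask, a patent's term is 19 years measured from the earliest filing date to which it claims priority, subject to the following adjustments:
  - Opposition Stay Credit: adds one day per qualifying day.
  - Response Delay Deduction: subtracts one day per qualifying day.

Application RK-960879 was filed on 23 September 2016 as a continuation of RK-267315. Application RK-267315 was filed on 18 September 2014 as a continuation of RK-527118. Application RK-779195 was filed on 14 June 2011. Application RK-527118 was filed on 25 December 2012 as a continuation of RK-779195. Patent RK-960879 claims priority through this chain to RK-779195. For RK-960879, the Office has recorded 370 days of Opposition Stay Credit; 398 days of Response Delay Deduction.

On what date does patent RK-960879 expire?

May 17, 2030

Earliest priority filing: 14 June 2011.
Base term: 14 June 2011 + 19 years → 14 June 2030.
Opposition Stay Credit: +370 days → 19 June 2031.
Response Delay Deduction: −398 days → 17 May 2030.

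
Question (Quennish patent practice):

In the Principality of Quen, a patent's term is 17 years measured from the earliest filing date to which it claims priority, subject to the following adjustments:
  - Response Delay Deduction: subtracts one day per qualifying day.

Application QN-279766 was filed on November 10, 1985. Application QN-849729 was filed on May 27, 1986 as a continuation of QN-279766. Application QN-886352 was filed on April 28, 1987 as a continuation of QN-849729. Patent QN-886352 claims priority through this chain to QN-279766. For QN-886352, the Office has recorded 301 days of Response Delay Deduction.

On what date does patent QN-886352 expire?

January 13, 2002

Earliest priority filing: 10 November 1985.
Base term: 10 November 1985 + 17 years → 10 November 2002.
Response Delay Deduction: −301 days → 13 January 2002.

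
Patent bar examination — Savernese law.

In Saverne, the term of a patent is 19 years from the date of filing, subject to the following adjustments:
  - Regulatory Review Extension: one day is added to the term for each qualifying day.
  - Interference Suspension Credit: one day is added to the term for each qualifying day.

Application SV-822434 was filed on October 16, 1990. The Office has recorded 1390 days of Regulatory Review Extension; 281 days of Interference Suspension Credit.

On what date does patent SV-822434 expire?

Base term: filing date + 19 years → 16 October 2009.
Regulatory Review Extension: +1390 days → 6 August 2013.
Interference Suspension Credit: +281 days → 14 May 2014.

May 14, 2014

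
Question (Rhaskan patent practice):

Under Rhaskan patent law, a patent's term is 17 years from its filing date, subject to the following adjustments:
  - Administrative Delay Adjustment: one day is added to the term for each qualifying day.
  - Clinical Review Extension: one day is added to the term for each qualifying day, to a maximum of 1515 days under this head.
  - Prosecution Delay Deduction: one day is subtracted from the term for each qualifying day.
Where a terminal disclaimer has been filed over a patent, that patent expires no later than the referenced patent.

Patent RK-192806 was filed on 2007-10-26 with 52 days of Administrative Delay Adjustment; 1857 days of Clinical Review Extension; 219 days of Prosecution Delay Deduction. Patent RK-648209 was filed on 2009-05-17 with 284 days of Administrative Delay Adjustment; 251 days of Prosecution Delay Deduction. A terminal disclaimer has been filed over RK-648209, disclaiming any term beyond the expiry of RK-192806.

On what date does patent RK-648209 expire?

2026-06-19

Natural term of RK-648209:
  Base: filing + 17 years → 17 May 2026.
  Administrative Delay Adjustment: +284 days → 25 February 2027.
  Prosecution Delay Deduction: −251 days → 19 June 2026.
Expiry of referenced patent RK-192806:
  Base: filing + 17 years → 26 October 2024.
  Administrative Delay Adjustment: +52 days → 17 December 2024.
  Clinical Review Extension: 1857 days claimed exceeds the 1515-day cap, so +1515 days → 9 February 2029.
  Prosecution Delay Deduction: −219 days → 5 July 2028.
Terminal disclaimer: RK-648209 expires on the earlier of 19 June 2026 and 5 July 2028.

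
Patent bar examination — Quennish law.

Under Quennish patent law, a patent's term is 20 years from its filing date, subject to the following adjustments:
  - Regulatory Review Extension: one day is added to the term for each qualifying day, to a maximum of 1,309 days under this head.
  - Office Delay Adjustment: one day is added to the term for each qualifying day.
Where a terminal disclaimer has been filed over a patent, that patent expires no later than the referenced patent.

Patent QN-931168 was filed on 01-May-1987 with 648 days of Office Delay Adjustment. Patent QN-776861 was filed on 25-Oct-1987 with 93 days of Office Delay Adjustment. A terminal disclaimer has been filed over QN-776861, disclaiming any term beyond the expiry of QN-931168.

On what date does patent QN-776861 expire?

January 26, 2008

Natural term of QN-776861:
  Base: filing + 20 years → 25 October 2007.
  Office Delay Adjustment: +93 days → 26 January 2008.
Expiry of referenced patent QN-931168:
  Base: filing + 20 years → 1 May 2007.
  Office Delay Adjustment: +648 days → 7 February 2009.
Terminal disclaimer: QN-776861 expires on the earlier of 26 January 2008 and 7 February 2009.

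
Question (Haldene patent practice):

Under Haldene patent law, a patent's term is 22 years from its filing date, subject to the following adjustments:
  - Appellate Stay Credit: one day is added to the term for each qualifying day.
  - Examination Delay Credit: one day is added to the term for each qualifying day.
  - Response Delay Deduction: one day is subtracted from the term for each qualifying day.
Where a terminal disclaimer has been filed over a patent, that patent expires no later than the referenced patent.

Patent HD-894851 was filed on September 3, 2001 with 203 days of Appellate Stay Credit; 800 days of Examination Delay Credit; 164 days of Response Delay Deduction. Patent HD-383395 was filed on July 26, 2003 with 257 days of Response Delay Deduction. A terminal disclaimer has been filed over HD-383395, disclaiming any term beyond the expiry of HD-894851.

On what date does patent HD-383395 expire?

Natural term of HD-383395:
  Base: filing + 22 years → 26 July 2025.
  Response Delay Deduction: −257 days → 11 November 2024.
Expiry of referenced patent HD-894851:
  Base: filing + 22 years → 3 September 2023.
  Appellate Stay Credit: +203 days → 24 March 2024.
  Examination Delay Credit: +800 days → 2 June 2026.
  Response Delay Deduction: −164 days → 20 December 2025.
Terminal disclaimer: HD-383395 expires on the earlier of 11 November 2024 and 20 December 2025.

November 11, 2024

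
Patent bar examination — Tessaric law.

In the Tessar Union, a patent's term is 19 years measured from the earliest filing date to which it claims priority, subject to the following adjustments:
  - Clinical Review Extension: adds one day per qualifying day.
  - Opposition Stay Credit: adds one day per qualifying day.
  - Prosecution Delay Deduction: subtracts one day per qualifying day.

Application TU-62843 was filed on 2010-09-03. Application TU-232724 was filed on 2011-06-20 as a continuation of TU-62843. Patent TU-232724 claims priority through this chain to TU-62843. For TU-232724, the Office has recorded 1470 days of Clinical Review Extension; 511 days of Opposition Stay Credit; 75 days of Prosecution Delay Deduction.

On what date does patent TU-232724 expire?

2034-11-22

Earliest priority filing: 3 September 2010.
Base term: 3 September 2010 + 19 years → 3 September 2029.
Clinical Review Extension: +1470 days → 12 September 2033.
Opposition Stay Credit: +511 days → 5 February 2035.
Prosecution Delay Deduction: −75 days → 22 November 2034.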